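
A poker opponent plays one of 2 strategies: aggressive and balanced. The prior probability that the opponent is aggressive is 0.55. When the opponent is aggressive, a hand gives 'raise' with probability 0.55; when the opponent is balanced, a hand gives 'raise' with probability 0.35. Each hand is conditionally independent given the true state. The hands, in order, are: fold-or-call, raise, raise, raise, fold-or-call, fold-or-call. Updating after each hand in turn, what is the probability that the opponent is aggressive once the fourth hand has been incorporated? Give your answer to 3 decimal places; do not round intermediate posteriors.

After 'fold-or-call': P(aggressive) = 0.45·0.5500 / (0.45·0.5500 + 0.65·0.4500) ≈ 0.4583
After 'raise': P(aggressive) = 0.55·0.4583 / (0.55·0.4583 + 0.35·0.5417) ≈ 0.5708
After 'raise': P(aggressive) = 0.55·0.5708 / (0.55·0.5708 + 0.35·0.4292) ≈ 0.6763
After 'raise': P(aggressive) = 0.55·0.6763 / (0.55·0.6763 + 0.35·0.3237) ≈ 0.7665

0.767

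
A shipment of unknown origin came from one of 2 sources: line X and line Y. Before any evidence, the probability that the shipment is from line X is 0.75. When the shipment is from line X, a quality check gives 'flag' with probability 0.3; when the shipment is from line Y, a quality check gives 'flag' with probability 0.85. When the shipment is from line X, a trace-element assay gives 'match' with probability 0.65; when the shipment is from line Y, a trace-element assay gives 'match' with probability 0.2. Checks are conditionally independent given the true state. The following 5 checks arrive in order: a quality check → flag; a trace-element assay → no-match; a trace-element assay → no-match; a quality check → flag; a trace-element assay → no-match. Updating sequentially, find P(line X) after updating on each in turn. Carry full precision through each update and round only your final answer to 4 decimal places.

0.0303

Each posterior becomes the prior for the next update.
After a quality check='flag': P(line X) = 0.3·0.7500 / (0.3·0.7500 + 0.85·0.2500) ≈ 0.5143
After a trace-element assay='no-match': P(line X) = 0.35·0.5143 / (0.35·0.5143 + 0.8·0.4857) ≈ 0.3166
After a trace-element assay='no-match': P(line X) = 0.35·0.3166 / (0.35·0.3166 + 0.8·0.6834) ≈ 0.1685
After a quality check='flag': P(line X) = 0.3·0.1685 / (0.3·0.1685 + 0.85·0.8315) ≈ 0.0668
After a trace-element assay='no-match': P(line X) = 0.35·0.0668 / (0.35·0.0668 + 0.8·0.9332) ≈ 0.0303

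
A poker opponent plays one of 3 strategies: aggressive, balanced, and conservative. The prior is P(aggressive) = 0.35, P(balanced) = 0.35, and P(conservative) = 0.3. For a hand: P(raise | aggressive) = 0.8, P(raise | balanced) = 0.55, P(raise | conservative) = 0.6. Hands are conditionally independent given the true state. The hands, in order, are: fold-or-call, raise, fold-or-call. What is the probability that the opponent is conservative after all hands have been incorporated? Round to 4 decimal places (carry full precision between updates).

0.3646

After 'fold-or-call': normaliser = 0.2·0.3500 + 0.45·0.3500 + 0.4·0.3000; P(aggressive) ≈ 0.2014, P(balanced) ≈ 0.4532, P(conservative) ≈ 0.3453
After 'raise': normaliser = 0.8·0.2014 + 0.55·0.4532 + 0.6·0.3453; P(aggressive) ≈ 0.2609, P(balanced) ≈ 0.4036, P(conservative) ≈ 0.3355
After 'fold-or-call': normaliser = 0.2·0.2609 + 0.45·0.4036 + 0.4·0.3355; P(aggressive) ≈ 0.1418, P(balanced) ≈ 0.4936, P(conservative) ≈ 0.3646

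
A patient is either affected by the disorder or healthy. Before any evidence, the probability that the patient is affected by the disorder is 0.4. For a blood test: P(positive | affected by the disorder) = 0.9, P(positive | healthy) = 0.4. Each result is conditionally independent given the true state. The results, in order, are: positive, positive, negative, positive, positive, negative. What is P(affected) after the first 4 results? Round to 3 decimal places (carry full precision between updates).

0.559

After 'positive': P(affected) = 0.9·0.4000 / (0.9·0.4000 + 0.4·0.6000) ≈ 0.6000
After 'positive': P(affected) = 0.9·0.6000 / (0.9·0.6000 + 0.4·0.4000) ≈ 0.7714
After 'negative': P(affected) = 0.1·0.7714 / (0.1·0.7714 + 0.6·0.2286) ≈ 0.3600
After 'positive': P(affected) = 0.9·0.3600 / (0.9·0.3600 + 0.4·0.6400) ≈ 0.5586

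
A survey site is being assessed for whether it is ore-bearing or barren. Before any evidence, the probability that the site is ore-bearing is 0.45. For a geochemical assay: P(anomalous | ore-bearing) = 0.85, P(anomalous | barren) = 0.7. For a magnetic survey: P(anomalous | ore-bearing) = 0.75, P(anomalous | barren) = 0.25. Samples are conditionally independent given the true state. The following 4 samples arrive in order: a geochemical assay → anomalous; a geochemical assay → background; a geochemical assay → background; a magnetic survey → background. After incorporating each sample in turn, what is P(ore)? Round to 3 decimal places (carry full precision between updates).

After a geochemical assay='anomalous': P(ore) = 0.85·0.4500 / (0.85·0.4500 + 0.7·0.5500) ≈ 0.4984
After a geochemical assay='background': P(ore) = 0.15·0.4984 / (0.15·0.4984 + 0.3·0.5016) ≈ 0.3319
After a geochemical assay='background': P(ore) = 0.15·0.3319 / (0.15·0.3319 + 0.3·0.6681) ≈ 0.1990
After a magnetic survey='background': P(ore) = 0.25·0.1990 / (0.25·0.1990 + 0.75·0.8010) ≈ 0.0765

0.076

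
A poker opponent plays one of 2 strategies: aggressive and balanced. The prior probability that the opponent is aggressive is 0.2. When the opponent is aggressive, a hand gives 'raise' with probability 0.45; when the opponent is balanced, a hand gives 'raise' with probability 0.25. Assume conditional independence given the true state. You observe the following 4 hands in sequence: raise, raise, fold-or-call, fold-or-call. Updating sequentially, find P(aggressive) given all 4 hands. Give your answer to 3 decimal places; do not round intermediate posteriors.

0.303

After 'raise': P(aggressive) = 0.45·0.2000 / (0.45·0.2000 + 0.25·0.8000) ≈ 0.3103
After 'raise': P(aggressive) = 0.45·0.3103 / (0.45·0.3103 + 0.25·0.6897) ≈ 0.4475
After 'fold-or-call': P(aggressive) = 0.55·0.4475 / (0.55·0.4475 + 0.75·0.5525) ≈ 0.3726
After 'fold-or-call': P(aggressive) = 0.55·0.3726 / (0.55·0.3726 + 0.75·0.6274) ≈ 0.3034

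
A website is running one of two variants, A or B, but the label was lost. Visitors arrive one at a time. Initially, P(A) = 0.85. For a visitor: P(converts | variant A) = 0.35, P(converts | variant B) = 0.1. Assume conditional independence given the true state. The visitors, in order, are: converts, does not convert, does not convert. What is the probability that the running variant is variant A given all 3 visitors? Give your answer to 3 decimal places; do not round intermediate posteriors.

After 'converts': P(A) = 0.35·0.8500 / (0.35·0.8500 + 0.1·0.1500) ≈ 0.9520
After 'does not convert': P(A) = 0.65·0.9520 / (0.65·0.9520 + 0.9·0.0480) ≈ 0.9347
After 'does not convert': P(A) = 0.65·0.9347 / (0.65·0.9347 + 0.9·0.0653) ≈ 0.9119

0.912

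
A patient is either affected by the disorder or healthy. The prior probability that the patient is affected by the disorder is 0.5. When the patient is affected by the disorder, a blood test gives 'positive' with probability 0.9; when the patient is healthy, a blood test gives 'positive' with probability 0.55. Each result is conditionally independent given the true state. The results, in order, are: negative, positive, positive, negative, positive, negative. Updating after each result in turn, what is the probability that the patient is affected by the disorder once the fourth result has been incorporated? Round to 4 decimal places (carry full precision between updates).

0.1168

After 'negative': P(affected) = 0.1·0.5000 / (0.1·0.5000 + 0.45·0.5000) ≈ 0.1818
After 'positive': P(affected) = 0.9·0.1818 / (0.9·0.1818 + 0.55·0.8182) ≈ 0.2667
After 'positive': P(affected) = 0.9·0.2667 / (0.9·0.2667 + 0.55·0.7333) ≈ 0.3731
After 'negative': P(affected) = 0.1·0.3731 / (0.1·0.3731 + 0.45·0.6269) ≈ 0.1168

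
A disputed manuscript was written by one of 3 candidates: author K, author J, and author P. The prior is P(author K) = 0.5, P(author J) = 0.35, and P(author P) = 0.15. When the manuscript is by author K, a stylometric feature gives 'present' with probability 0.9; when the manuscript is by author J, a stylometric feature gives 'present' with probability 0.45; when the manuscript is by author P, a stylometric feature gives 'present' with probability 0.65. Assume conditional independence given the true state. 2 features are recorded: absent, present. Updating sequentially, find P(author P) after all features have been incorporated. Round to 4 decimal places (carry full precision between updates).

0.2059

Each posterior becomes the prior for the next update.
After 'absent': normaliser = 0.1·0.5000 + 0.55·0.3500 + 0.35·0.1500; P(author K) ≈ 0.1695, P(author J) ≈ 0.6525, P(author P) ≈ 0.1780
After 'present': normaliser = 0.9·0.1695 + 0.45·0.6525 + 0.65·0.1780; P(author K) ≈ 0.2715, P(author J) ≈ 0.5226, P(author P) ≈ 0.2059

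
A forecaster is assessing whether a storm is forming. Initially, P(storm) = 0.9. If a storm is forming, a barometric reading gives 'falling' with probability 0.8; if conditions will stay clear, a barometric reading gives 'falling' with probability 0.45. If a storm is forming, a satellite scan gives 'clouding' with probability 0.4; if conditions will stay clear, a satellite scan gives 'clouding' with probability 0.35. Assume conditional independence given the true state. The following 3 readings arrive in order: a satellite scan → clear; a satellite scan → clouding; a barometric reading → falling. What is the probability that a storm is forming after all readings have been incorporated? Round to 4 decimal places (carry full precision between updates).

0.9441

After a satellite scan='clear': P(storm) = 0.6·0.9000 / (0.6·0.9000 + 0.65·0.1000) ≈ 0.8926
After a satellite scan='clouding': P(storm) = 0.4·0.8926 / (0.4·0.8926 + 0.35·0.1074) ≈ 0.9047
After a barometric reading='falling': P(storm) = 0.8·0.9047 / (0.8·0.9047 + 0.45·0.0953) ≈ 0.9441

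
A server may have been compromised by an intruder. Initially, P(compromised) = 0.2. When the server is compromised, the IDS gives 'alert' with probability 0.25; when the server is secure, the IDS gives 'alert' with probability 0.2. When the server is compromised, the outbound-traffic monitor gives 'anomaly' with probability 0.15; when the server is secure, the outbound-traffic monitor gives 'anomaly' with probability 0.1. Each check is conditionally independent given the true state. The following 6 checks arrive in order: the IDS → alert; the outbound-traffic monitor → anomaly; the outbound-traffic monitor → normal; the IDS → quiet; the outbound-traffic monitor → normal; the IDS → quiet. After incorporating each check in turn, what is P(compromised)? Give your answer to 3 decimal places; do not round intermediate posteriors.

0.269

After the IDS='alert': P(compromised) = 0.25·0.2000 / (0.25·0.2000 + 0.2·0.8000) ≈ 0.2381
After the outbound-traffic monitor='anomaly': P(compromised) = 0.15·0.2381 / (0.15·0.2381 + 0.1·0.7619) ≈ 0.3191
After the outbound-traffic monitor='normal': P(compromised) = 0.85·0.3191 / (0.85·0.3191 + 0.9·0.6809) ≈ 0.3069
After the IDS='quiet': P(compromised) = 0.75·0.3069 / (0.75·0.3069 + 0.8·0.6931) ≈ 0.2933
After the outbound-traffic monitor='normal': P(compromised) = 0.85·0.2933 / (0.85·0.2933 + 0.9·0.7067) ≈ 0.2816
After the IDS='quiet': P(compromised) = 0.75·0.2816 / (0.75·0.2816 + 0.8·0.7184) ≈ 0.2687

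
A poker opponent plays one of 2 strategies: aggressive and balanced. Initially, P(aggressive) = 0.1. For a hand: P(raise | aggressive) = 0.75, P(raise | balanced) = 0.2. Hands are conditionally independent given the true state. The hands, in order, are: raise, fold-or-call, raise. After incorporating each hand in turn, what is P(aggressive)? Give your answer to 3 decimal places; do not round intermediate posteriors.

0.328

Each posterior becomes the prior for the next update.
After 'raise': P(aggressive) = 0.75·0.1000 / (0.75·0.1000 + 0.2·0.9000) ≈ 0.2941
After 'fold-or-call': P(aggressive) = 0.25·0.2941 / (0.25·0.2941 + 0.8·0.7059) ≈ 0.1152
After 'raise': P(aggressive) = 0.75·0.1152 / (0.75·0.1152 + 0.2·0.8848) ≈ 0.3281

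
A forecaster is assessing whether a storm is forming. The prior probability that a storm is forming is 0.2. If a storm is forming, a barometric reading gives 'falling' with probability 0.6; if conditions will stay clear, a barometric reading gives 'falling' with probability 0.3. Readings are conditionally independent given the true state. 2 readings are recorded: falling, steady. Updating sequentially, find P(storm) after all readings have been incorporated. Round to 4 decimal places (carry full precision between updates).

0.2222

After 'falling': P(storm) = 0.6·0.2000 / (0.6·0.2000 + 0.3·0.8000) ≈ 0.3333
After 'steady': P(storm) = 0.4·0.3333 / (0.4·0.3333 + 0.7·0.6667) ≈ 0.2222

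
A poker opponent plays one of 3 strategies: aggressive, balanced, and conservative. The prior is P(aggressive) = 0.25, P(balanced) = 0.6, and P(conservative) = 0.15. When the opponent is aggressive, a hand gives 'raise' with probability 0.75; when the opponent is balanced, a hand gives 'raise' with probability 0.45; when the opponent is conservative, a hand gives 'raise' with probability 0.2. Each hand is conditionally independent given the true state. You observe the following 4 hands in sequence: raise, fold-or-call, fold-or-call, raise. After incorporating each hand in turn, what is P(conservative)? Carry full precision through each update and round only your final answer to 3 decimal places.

After 'raise': normaliser = 0.75·0.2500 + 0.45·0.6000 + 0.2·0.1500; P(aggressive) ≈ 0.3846, P(balanced) ≈ 0.5538, P(conservative) ≈ 0.0615
After 'fold-or-call': normaliser = 0.25·0.3846 + 0.55·0.5538 + 0.8·0.0615; P(aggressive) ≈ 0.2137, P(balanced) ≈ 0.6769, P(conservative) ≈ 0.1094
After 'fold-or-call': normaliser = 0.25·0.2137 + 0.55·0.6769 + 0.8·0.1094; P(aggressive) ≈ 0.1041, P(balanced) ≈ 0.7254, P(conservative) ≈ 0.1705
After 'raise': normaliser = 0.75·0.1041 + 0.45·0.7254 + 0.2·0.1705; P(aggressive) ≈ 0.1780, P(balanced) ≈ 0.7443, P(conservative) ≈ 0.0778

0.078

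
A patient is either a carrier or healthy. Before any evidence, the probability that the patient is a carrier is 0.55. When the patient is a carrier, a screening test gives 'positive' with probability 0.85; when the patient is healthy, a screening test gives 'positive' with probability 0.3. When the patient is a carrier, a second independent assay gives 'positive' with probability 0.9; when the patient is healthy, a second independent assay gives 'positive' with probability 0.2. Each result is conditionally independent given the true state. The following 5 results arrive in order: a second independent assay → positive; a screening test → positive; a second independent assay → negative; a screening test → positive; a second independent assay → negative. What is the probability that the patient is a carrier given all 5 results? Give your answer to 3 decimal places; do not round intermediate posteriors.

After a second independent assay='positive': P(carrier) = 0.9·0.5500 / (0.9·0.5500 + 0.2·0.4500) ≈ 0.8462
After a screening test='positive': P(carrier) = 0.85·0.8462 / (0.85·0.8462 + 0.3·0.1538) ≈ 0.9397
After a second independent assay='negative': P(carrier) = 0.1·0.9397 / (0.1·0.9397 + 0.8·0.0603) ≈ 0.6608
After a screening test='positive': P(carrier) = 0.85·0.6608 / (0.85·0.6608 + 0.3·0.3392) ≈ 0.8466
After a second independent assay='negative': P(carrier) = 0.1·0.8466 / (0.1·0.8466 + 0.8·0.1534) ≈ 0.4082

0.408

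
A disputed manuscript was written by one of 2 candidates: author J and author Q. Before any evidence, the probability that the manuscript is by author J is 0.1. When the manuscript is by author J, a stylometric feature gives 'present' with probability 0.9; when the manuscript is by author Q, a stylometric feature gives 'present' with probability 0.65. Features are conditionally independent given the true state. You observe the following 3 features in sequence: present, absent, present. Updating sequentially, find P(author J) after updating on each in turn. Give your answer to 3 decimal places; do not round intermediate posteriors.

After 'present': P(author J) = 0.9·0.1000 / (0.9·0.1000 + 0.65·0.9000) ≈ 0.1333
After 'absent': P(author J) = 0.1·0.1333 / (0.1·0.1333 + 0.35·0.8667) ≈ 0.0421
After 'present': P(author J) = 0.9·0.0421 / (0.9·0.0421 + 0.65·0.9579) ≈ 0.0574

0.057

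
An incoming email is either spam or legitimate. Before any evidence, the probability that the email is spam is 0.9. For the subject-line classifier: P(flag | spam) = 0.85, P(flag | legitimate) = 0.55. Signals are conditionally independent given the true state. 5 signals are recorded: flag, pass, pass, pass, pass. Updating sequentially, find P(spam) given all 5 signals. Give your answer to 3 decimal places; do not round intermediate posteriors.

Each posterior becomes the prior for the next update.
After 'flag': P(spam) = 0.85·0.9000 / (0.85·0.9000 + 0.55·0.1000) ≈ 0.9329
After 'pass': P(spam) = 0.15·0.9329 / (0.15·0.9329 + 0.45·0.0671) ≈ 0.8226
After 'pass': P(spam) = 0.15·0.8226 / (0.15·0.8226 + 0.45·0.1774) ≈ 0.6071
After 'pass': P(spam) = 0.15·0.6071 / (0.15·0.6071 + 0.45·0.3929) ≈ 0.3400
After 'pass': P(spam) = 0.15·0.3400 / (0.15·0.3400 + 0.45·0.6600) ≈ 0.1466

0.147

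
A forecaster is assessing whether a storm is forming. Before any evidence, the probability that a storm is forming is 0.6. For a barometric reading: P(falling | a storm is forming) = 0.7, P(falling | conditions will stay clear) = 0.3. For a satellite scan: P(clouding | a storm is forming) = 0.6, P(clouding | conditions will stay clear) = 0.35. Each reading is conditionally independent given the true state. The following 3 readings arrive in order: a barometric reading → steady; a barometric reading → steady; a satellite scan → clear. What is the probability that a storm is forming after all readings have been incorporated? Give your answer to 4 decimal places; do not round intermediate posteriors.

After a barometric reading='steady': P(storm) = 0.3·0.6000 / (0.3·0.6000 + 0.7·0.4000) ≈ 0.3913
After a barometric reading='steady': P(storm) = 0.3·0.3913 / (0.3·0.3913 + 0.7·0.6087) ≈ 0.2160
After a satellite scan='clear': P(storm) = 0.4·0.2160 / (0.4·0.2160 + 0.65·0.7840) ≈ 0.1450

0.1450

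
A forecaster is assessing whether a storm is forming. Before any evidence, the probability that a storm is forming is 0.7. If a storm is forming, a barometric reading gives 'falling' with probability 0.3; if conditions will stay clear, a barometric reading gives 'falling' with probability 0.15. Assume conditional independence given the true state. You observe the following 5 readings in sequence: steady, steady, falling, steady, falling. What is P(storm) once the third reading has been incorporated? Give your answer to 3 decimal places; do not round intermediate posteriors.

0.760

After 'steady': P(storm) = 0.7·0.7000 / (0.7·0.7000 + 0.85·0.3000) ≈ 0.6577
After 'steady': P(storm) = 0.7·0.6577 / (0.7·0.6577 + 0.85·0.3423) ≈ 0.6128
After 'falling': P(storm) = 0.3·0.6128 / (0.3·0.6128 + 0.15·0.3872) ≈ 0.7599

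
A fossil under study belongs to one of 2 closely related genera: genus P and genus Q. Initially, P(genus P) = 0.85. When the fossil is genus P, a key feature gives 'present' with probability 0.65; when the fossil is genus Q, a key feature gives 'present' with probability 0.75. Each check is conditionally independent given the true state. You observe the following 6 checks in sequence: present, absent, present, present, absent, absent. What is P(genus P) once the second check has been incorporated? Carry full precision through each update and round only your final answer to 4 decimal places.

0.8730

After 'present': P(genus P) = 0.65·0.8500 / (0.65·0.8500 + 0.75·0.1500) ≈ 0.8308
After 'absent': P(genus P) = 0.35·0.8308 / (0.35·0.8308 + 0.25·0.1692) ≈ 0.8730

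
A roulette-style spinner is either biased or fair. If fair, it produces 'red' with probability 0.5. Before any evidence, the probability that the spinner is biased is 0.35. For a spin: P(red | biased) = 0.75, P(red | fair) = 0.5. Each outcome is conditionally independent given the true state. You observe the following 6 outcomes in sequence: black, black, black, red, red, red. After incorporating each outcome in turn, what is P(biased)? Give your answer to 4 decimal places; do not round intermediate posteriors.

After 'black': P(biased) = 0.25·0.3500 / (0.25·0.3500 + 0.5·0.6500) ≈ 0.2121
After 'black': P(biased) = 0.25·0.2121 / (0.25·0.2121 + 0.5·0.7879) ≈ 0.1186
After 'black': P(biased) = 0.25·0.1186 / (0.25·0.1186 + 0.5·0.8814) ≈ 0.0631
After 'red': P(biased) = 0.75·0.0631 / (0.75·0.0631 + 0.5·0.9369) ≈ 0.0917
After 'red': P(biased) = 0.75·0.0917 / (0.75·0.0917 + 0.5·0.9083) ≈ 0.1315
After 'red': P(biased) = 0.75·0.1315 / (0.75·0.1315 + 0.5·0.8685) ≈ 0.1851

0.1851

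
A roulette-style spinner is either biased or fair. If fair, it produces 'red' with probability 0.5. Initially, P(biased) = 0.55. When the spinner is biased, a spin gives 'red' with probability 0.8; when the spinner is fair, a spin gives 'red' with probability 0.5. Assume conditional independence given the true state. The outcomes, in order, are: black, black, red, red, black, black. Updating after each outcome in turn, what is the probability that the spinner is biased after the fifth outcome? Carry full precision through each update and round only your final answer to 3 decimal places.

Each posterior becomes the prior for the next update.
After 'black': P(biased) = 0.2·0.5500 / (0.2·0.5500 + 0.5·0.4500) ≈ 0.3284
After 'black': P(biased) = 0.2·0.3284 / (0.2·0.3284 + 0.5·0.6716) ≈ 0.1636
After 'red': P(biased) = 0.8·0.1636 / (0.8·0.1636 + 0.5·0.8364) ≈ 0.2383
After 'red': P(biased) = 0.8·0.2383 / (0.8·0.2383 + 0.5·0.7617) ≈ 0.3336
After 'black': P(biased) = 0.2·0.3336 / (0.2·0.3336 + 0.5·0.6664) ≈ 0.1668

0.167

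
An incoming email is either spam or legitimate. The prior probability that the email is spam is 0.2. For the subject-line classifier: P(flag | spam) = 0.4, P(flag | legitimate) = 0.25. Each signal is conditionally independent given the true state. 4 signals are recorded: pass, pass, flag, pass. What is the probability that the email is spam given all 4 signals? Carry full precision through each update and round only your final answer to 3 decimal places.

After 'pass': P(spam) = 0.6·0.2000 / (0.6·0.2000 + 0.75·0.8000) ≈ 0.1667
After 'pass': P(spam) = 0.6·0.1667 / (0.6·0.1667 + 0.75·0.8333) ≈ 0.1379
After 'flag': P(spam) = 0.4·0.1379 / (0.4·0.1379 + 0.25·0.8621) ≈ 0.2038
After 'pass': P(spam) = 0.6·0.2038 / (0.6·0.2038 + 0.75·0.7962) ≈ 0.1700

0.170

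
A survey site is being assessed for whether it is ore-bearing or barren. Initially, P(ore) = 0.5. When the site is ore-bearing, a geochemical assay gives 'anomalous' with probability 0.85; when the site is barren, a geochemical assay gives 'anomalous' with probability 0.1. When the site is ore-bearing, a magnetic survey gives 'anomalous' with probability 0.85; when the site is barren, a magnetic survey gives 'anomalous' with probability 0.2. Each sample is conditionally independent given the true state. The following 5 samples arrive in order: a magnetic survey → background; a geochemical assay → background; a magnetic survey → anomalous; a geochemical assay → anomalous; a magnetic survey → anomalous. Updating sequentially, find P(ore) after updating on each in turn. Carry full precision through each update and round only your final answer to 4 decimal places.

Apply Bayes' rule sequentially, carrying P(ore) forward.
After a magnetic survey='background': P(ore) = 0.15·0.5000 / (0.15·0.5000 + 0.8·0.5000) ≈ 0.1579
After a geochemical assay='background': P(ore) = 0.15·0.1579 / (0.15·0.1579 + 0.9·0.8421) ≈ 0.0303
After a magnetic survey='anomalous': P(ore) = 0.85·0.0303 / (0.85·0.0303 + 0.2·0.9697) ≈ 0.1172
After a geochemical assay='anomalous': P(ore) = 0.85·0.1172 / (0.85·0.1172 + 0.1·0.8828) ≈ 0.5303
After a magnetic survey='anomalous': P(ore) = 0.85·0.5303 / (0.85·0.5303 + 0.2·0.4697) ≈ 0.8275

0.8275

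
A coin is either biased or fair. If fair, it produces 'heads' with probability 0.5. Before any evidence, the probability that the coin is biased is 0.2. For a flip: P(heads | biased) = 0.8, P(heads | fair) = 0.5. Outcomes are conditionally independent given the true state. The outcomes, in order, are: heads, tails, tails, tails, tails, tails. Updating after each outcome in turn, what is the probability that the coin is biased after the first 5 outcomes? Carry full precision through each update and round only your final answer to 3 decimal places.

0.010

After 'heads': P(biased) = 0.8·0.2000 / (0.8·0.2000 + 0.5·0.8000) ≈ 0.2857
After 'tails': P(biased) = 0.2·0.2857 / (0.2·0.2857 + 0.5·0.7143) ≈ 0.1379
After 'tails': P(biased) = 0.2·0.1379 / (0.2·0.1379 + 0.5·0.8621) ≈ 0.0602
After 'tails': P(biased) = 0.2·0.0602 / (0.2·0.0602 + 0.5·0.9398) ≈ 0.0250
After 'tails': P(biased) = 0.2·0.0250 / (0.2·0.0250 + 0.5·0.9750) ≈ 0.0101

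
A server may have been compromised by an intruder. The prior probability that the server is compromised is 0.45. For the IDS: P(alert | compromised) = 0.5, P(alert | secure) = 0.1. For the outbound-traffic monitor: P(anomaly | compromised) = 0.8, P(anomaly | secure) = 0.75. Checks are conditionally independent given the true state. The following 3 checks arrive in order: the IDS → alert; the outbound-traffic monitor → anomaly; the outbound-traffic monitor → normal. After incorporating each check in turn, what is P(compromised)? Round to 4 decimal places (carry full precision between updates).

0.7773

After the IDS='alert': P(compromised) = 0.5·0.4500 / (0.5·0.4500 + 0.1·0.5500) ≈ 0.8036
After the outbound-traffic monitor='anomaly': P(compromised) = 0.8·0.8036 / (0.8·0.8036 + 0.75·0.1964) ≈ 0.8136
After the outbound-traffic monitor='normal': P(compromised) = 0.2·0.8136 / (0.2·0.8136 + 0.25·0.1864) ≈ 0.7773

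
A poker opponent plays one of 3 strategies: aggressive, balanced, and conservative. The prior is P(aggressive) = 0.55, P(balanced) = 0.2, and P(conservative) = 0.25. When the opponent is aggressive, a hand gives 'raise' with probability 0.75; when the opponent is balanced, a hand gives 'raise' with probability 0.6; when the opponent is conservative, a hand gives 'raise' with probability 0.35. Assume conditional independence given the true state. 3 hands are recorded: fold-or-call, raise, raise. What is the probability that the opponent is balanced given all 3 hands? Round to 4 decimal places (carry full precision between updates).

0.2285

After 'fold-or-call': normaliser = 0.25·0.5500 + 0.4·0.2000 + 0.65·0.2500; P(aggressive) ≈ 0.3618, P(balanced) ≈ 0.2105, P(conservative) ≈ 0.4276
After 'raise': normaliser = 0.75·0.3618 + 0.6·0.2105 + 0.35·0.4276; P(aggressive) ≈ 0.4958, P(balanced) ≈ 0.2308, P(conservative) ≈ 0.2734
After 'raise': normaliser = 0.75·0.4958 + 0.6·0.2308 + 0.35·0.2734; P(aggressive) ≈ 0.6136, P(balanced) ≈ 0.2285, P(conservative) ≈ 0.1579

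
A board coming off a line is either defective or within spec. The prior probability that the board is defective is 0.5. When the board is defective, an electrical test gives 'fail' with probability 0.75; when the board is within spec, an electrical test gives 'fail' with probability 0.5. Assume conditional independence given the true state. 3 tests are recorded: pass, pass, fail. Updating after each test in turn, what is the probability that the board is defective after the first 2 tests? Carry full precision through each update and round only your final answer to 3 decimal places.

After 'pass': P(defective) = 0.25·0.5000 / (0.25·0.5000 + 0.5·0.5000) ≈ 0.3333
After 'pass': P(defective) = 0.25·0.3333 / (0.25·0.3333 + 0.5·0.6667) ≈ 0.2000

0.200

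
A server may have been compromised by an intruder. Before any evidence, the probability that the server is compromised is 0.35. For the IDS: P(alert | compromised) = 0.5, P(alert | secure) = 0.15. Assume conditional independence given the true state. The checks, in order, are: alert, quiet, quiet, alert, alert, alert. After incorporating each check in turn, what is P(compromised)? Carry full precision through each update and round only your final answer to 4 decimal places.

After 'alert': P(compromised) = 0.5·0.3500 / (0.5·0.3500 + 0.15·0.6500) ≈ 0.6422
After 'quiet': P(compromised) = 0.5·0.6422 / (0.5·0.6422 + 0.85·0.3578) ≈ 0.5136
After 'quiet': P(compromised) = 0.5·0.5136 / (0.5·0.5136 + 0.85·0.4864) ≈ 0.3831
After 'alert': P(compromised) = 0.5·0.3831 / (0.5·0.3831 + 0.15·0.6169) ≈ 0.6743
After 'alert': P(compromised) = 0.5·0.6743 / (0.5·0.6743 + 0.15·0.3257) ≈ 0.8734
After 'alert': P(compromised) = 0.5·0.8734 / (0.5·0.8734 + 0.15·0.1266) ≈ 0.9583

0.9583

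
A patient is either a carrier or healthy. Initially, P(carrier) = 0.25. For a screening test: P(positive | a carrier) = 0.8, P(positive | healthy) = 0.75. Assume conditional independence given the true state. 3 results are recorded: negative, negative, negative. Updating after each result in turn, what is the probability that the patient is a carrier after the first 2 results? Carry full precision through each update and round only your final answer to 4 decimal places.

After 'negative': P(carrier) = 0.2·0.2500 / (0.2·0.2500 + 0.25·0.7500) ≈ 0.2105
After 'negative': P(carrier) = 0.2·0.2105 / (0.2·0.2105 + 0.25·0.7895) ≈ 0.1758

0.1758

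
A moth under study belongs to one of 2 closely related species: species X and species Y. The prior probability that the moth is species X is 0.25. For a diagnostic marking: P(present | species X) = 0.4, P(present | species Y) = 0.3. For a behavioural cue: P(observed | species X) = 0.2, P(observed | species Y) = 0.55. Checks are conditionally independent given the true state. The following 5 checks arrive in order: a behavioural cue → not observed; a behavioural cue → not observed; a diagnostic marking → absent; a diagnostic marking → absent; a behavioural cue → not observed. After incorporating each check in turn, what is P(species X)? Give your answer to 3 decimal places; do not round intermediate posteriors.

Apply Bayes' rule sequentially, carrying P(species X) forward.
After a behavioural cue='not observed': P(species X) = 0.8·0.2500 / (0.8·0.2500 + 0.45·0.7500) ≈ 0.3721
After a behavioural cue='not observed': P(species X) = 0.8·0.3721 / (0.8·0.3721 + 0.45·0.6279) ≈ 0.5130
After a diagnostic marking='absent': P(species X) = 0.6·0.5130 / (0.6·0.5130 + 0.7·0.4870) ≈ 0.4745
After a diagnostic marking='absent': P(species X) = 0.6·0.4745 / (0.6·0.4745 + 0.7·0.5255) ≈ 0.4363
After a behavioural cue='not observed': P(species X) = 0.8·0.4363 / (0.8·0.4363 + 0.45·0.5637) ≈ 0.5791

0.579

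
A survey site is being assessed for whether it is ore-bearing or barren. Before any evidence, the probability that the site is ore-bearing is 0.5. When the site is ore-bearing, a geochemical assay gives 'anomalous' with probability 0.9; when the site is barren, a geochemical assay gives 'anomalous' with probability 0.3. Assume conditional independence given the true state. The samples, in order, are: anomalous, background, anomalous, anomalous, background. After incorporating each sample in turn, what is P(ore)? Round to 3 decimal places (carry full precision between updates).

After 'anomalous': P(ore) = 0.9·0.5000 / (0.9·0.5000 + 0.3·0.5000) ≈ 0.7500
After 'background': P(ore) = 0.1·0.7500 / (0.1·0.7500 + 0.7·0.2500) ≈ 0.3000
After 'anomalous': P(ore) = 0.9·0.3000 / (0.9·0.3000 + 0.3·0.7000) ≈ 0.5625
After 'anomalous': P(ore) = 0.9·0.5625 / (0.9·0.5625 + 0.3·0.4375) ≈ 0.7941
After 'background': P(ore) = 0.1·0.7941 / (0.1·0.7941 + 0.7·0.2059) ≈ 0.3553

0.355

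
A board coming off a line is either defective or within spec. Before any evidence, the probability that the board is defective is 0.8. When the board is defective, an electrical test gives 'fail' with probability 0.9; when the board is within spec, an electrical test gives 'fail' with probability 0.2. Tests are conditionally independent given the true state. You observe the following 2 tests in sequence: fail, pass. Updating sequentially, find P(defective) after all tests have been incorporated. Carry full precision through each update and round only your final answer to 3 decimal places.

After 'fail': P(defective) = 0.9·0.8000 / (0.9·0.8000 + 0.2·0.2000) ≈ 0.9474
After 'pass': P(defective) = 0.1·0.9474 / (0.1·0.9474 + 0.8·0.0526) ≈ 0.6923

0.692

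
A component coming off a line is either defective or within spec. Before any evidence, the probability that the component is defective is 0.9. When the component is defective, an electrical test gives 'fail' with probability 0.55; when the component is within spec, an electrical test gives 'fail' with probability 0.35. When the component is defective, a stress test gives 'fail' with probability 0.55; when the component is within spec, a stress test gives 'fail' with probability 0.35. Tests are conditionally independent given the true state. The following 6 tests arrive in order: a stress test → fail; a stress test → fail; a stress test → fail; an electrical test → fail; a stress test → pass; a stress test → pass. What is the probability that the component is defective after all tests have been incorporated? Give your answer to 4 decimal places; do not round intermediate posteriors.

0.9634

After a stress test='fail': P(defective) = 0.55·0.9000 / (0.55·0.9000 + 0.35·0.1000) ≈ 0.9340
After a stress test='fail': P(defective) = 0.55·0.9340 / (0.55·0.9340 + 0.35·0.0660) ≈ 0.9569
After a stress test='fail': P(defective) = 0.55·0.9569 / (0.55·0.9569 + 0.35·0.0431) ≈ 0.9722
After an electrical test='fail': P(defective) = 0.55·0.9722 / (0.55·0.9722 + 0.35·0.0278) ≈ 0.9821
After a stress test='pass': P(defective) = 0.45·0.9821 / (0.45·0.9821 + 0.65·0.0179) ≈ 0.9744
After a stress test='pass': P(defective) = 0.45·0.9744 / (0.45·0.9744 + 0.65·0.0256) ≈ 0.9634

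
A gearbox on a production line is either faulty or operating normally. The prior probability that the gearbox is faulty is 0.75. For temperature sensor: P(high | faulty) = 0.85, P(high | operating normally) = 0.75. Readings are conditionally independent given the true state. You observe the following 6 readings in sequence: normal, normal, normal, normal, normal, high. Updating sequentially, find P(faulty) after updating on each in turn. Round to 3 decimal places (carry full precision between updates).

0.209

Apply Bayes' rule sequentially, carrying P(faulty) forward.
After 'normal': P(faulty) = 0.15·0.7500 / (0.15·0.7500 + 0.25·0.2500) ≈ 0.6429
After 'normal': P(faulty) = 0.15·0.6429 / (0.15·0.6429 + 0.25·0.3571) ≈ 0.5192
After 'normal': P(faulty) = 0.15·0.5192 / (0.15·0.5192 + 0.25·0.4808) ≈ 0.3932
After 'normal': P(faulty) = 0.15·0.3932 / (0.15·0.3932 + 0.25·0.6068) ≈ 0.2800
After 'normal': P(faulty) = 0.15·0.2800 / (0.15·0.2800 + 0.25·0.7200) ≈ 0.1892
After 'high': P(faulty) = 0.85·0.1892 / (0.85·0.1892 + 0.75·0.8108) ≈ 0.2091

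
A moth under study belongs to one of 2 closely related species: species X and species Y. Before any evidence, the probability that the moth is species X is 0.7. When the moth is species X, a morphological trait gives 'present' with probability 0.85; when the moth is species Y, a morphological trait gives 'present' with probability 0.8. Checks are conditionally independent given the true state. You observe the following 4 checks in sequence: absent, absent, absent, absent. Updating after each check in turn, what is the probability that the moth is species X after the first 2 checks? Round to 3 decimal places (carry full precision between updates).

After 'absent': P(species X) = 0.15·0.7000 / (0.15·0.7000 + 0.2·0.3000) ≈ 0.6364
After 'absent': P(species X) = 0.15·0.6364 / (0.15·0.6364 + 0.2·0.3636) ≈ 0.5676

0.568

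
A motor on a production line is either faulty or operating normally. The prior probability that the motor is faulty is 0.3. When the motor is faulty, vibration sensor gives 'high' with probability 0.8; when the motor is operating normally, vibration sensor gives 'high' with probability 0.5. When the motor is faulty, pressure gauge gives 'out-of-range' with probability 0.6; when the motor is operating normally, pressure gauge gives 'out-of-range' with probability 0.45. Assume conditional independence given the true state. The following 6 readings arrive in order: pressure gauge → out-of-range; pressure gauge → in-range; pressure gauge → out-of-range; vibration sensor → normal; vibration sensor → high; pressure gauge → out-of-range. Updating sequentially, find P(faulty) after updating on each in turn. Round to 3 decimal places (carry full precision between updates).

After pressure gauge='out-of-range': P(faulty) = 0.6·0.3000 / (0.6·0.3000 + 0.45·0.7000) ≈ 0.3636
After pressure gauge='in-range': P(faulty) = 0.4·0.3636 / (0.4·0.3636 + 0.55·0.6364) ≈ 0.2936
After pressure gauge='out-of-range': P(faulty) = 0.6·0.2936 / (0.6·0.2936 + 0.45·0.7064) ≈ 0.3565
After vibration sensor='normal': P(faulty) = 0.2·0.3565 / (0.2·0.3565 + 0.5·0.6435) ≈ 0.1814
After vibration sensor='high': P(faulty) = 0.8·0.1814 / (0.8·0.1814 + 0.5·0.8186) ≈ 0.2618
After pressure gauge='out-of-range': P(faulty) = 0.6·0.2618 / (0.6·0.2618 + 0.45·0.7382) ≈ 0.3210

0.321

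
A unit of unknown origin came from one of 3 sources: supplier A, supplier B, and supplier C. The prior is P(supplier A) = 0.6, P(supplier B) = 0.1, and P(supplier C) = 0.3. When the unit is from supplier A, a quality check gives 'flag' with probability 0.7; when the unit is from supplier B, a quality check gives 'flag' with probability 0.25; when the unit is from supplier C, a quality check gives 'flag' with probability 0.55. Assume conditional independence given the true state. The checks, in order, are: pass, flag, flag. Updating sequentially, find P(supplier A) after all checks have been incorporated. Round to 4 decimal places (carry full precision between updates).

After 'pass': normaliser = 0.3·0.6000 + 0.75·0.1000 + 0.45·0.3000; P(supplier A) ≈ 0.4615, P(supplier B) ≈ 0.1923, P(supplier C) ≈ 0.3462
After 'flag': normaliser = 0.7·0.4615 + 0.25·0.1923 + 0.55·0.3462; P(supplier A) ≈ 0.5753, P(supplier B) ≈ 0.0856, P(supplier C) ≈ 0.3390
After 'flag': normaliser = 0.7·0.5753 + 0.25·0.0856 + 0.55·0.3390; P(supplier A) ≈ 0.6596, P(supplier B) ≈ 0.0351, P(supplier C) ≈ 0.3054

0.6596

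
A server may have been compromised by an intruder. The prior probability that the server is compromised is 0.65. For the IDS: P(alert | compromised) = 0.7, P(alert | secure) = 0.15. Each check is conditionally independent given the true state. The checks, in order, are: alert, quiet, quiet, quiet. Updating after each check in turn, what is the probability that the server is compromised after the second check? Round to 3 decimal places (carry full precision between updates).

0.754

After 'alert': P(compromised) = 0.7·0.6500 / (0.7·0.6500 + 0.15·0.3500) ≈ 0.8966
After 'quiet': P(compromised) = 0.3·0.8966 / (0.3·0.8966 + 0.85·0.1034) ≈ 0.7536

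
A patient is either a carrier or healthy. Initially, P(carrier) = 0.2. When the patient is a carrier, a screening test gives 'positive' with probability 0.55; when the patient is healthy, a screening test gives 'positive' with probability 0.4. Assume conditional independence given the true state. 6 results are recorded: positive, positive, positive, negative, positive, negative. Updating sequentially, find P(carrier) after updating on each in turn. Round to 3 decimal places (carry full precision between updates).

After 'positive': P(carrier) = 0.55·0.2000 / (0.55·0.2000 + 0.4·0.8000) ≈ 0.2558
After 'positive': P(carrier) = 0.55·0.2558 / (0.55·0.2558 + 0.4·0.7442) ≈ 0.3210
After 'positive': P(carrier) = 0.55·0.3210 / (0.55·0.3210 + 0.4·0.6790) ≈ 0.3939
After 'negative': P(carrier) = 0.45·0.3939 / (0.45·0.3939 + 0.6·0.6061) ≈ 0.3277
After 'positive': P(carrier) = 0.55·0.3277 / (0.55·0.3277 + 0.4·0.6723) ≈ 0.4013
After 'negative': P(carrier) = 0.45·0.4013 / (0.45·0.4013 + 0.6·0.5987) ≈ 0.3345

0.335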